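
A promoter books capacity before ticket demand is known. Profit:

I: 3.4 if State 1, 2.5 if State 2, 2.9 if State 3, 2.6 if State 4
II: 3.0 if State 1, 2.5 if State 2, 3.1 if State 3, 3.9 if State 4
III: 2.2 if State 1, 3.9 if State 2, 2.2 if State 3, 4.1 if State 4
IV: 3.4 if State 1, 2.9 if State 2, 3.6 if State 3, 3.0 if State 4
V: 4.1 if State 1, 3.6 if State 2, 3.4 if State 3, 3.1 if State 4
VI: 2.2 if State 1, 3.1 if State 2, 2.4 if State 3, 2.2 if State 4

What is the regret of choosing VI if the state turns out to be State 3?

1.2

Best payoff under State 3 is 3.6.
Regret = 3.6 − 2.4 = 1.2.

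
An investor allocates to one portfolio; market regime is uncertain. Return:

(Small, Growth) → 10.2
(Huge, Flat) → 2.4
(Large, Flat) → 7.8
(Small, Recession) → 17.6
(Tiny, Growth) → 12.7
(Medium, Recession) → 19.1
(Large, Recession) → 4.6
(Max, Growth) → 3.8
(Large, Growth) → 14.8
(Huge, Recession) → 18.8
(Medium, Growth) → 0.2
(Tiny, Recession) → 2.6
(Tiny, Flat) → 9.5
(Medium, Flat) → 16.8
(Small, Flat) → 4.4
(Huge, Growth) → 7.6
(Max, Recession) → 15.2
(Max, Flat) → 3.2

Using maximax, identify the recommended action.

Medium

Row maxima: Tiny=12.7, Small=17.6, Medium=19.1, Large=14.8, Huge=18.8, Max=15.2
Best best-case = 19.1 → Medium.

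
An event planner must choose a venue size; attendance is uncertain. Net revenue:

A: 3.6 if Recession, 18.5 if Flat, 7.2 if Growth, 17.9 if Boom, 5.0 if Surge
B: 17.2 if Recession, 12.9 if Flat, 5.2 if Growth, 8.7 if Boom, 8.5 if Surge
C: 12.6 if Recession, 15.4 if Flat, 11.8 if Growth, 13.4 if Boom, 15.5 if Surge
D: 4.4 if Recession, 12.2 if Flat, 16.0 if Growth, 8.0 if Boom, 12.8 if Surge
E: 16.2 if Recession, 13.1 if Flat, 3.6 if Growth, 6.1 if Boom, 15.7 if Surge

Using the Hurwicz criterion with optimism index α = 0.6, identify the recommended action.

A: 0.6·18.5 + 0.4·3.6 = 12.54
B: 0.6·17.2 + 0.4·5.2 = 12.4
C: 0.6·15.5 + 0.4·11.8 = 14.02
D: 0.6·16.0 + 0.4·4.4 = 11.36
E: 0.6·16.2 + 0.4·3.6 = 11.16
Highest Hurwicz score = 14.02 → C.

C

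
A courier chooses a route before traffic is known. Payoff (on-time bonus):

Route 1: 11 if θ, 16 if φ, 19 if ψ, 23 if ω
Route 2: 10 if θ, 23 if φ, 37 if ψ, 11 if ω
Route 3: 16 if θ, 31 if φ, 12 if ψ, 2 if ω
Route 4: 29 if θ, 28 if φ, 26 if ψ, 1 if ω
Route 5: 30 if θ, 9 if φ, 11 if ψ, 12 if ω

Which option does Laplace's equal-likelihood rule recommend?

Route 4

Row averages: Route 1=17.25, Route 2=20.25, Route 3=15.25, Route 4=21, Route 5=15.5
Highest average = 21 → Route 4.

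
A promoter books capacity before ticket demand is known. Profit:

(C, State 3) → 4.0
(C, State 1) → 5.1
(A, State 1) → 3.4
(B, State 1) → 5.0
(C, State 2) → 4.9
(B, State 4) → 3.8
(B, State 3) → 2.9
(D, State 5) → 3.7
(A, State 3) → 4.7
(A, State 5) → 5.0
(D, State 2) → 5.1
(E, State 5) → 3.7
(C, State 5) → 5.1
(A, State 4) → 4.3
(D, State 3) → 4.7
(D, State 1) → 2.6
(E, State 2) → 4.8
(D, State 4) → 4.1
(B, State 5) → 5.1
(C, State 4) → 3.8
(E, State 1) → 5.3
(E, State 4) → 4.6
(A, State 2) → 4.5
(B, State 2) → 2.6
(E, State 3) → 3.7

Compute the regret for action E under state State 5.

1.4

Best payoff under State 5 is 5.1.
Regret = 5.1 − 3.7 = 1.4.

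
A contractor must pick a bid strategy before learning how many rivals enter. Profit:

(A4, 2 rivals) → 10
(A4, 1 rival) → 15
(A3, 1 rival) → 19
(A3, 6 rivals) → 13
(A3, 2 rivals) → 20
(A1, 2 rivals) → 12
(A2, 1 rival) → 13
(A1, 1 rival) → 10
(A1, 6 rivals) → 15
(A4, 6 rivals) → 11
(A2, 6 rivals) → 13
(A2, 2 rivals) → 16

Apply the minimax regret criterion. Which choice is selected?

A3

Column bests: 1 rival=19, 2 rivals=20, 6 rivals=15.
A1 regrets: 9, 8, 0 → max 9
A2 regrets: 6, 4, 2 → max 6
A3 regrets: 0, 0, 2 → max 2
A4 regrets: 4, 10, 4 → max 10
Smallest max regret = 2 → A3.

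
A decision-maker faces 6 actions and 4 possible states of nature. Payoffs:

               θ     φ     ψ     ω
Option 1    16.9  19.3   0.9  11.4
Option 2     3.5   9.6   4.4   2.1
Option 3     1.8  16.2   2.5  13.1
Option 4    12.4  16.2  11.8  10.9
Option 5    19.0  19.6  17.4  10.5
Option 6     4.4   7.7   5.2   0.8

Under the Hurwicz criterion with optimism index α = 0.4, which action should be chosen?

Option 5

Option 1: 0.4·19.3 + 0.6·0.9 = 8.26
Option 2: 0.4·9.6 + 0.6·2.1 = 5.1
Option 3: 0.4·16.2 + 0.6·1.8 = 7.56
Option 4: 0.4·16.2 + 0.6·10.9 = 13.02
Option 5: 0.4·19.6 + 0.6·10.5 = 14.14
Option 6: 0.4·7.7 + 0.6·0.8 = 3.56
Highest Hurwicz score = 14.14 → Option 5.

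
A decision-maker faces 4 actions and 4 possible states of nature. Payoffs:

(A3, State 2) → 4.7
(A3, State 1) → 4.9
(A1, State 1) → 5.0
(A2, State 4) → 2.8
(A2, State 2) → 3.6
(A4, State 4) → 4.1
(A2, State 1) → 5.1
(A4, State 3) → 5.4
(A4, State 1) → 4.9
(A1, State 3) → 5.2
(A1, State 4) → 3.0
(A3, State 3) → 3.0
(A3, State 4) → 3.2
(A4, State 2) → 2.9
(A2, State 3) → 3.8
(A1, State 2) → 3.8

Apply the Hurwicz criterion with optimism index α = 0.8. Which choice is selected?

A4

A1: 0.8·5.2 + 0.2·3.0 = 4.76
A2: 0.8·5.1 + 0.2·2.8 = 4.64
A3: 0.8·4.9 + 0.2·3.0 = 4.52
A4: 0.8·5.4 + 0.2·2.9 = 4.9
Highest Hurwicz score = 4.9 → A4.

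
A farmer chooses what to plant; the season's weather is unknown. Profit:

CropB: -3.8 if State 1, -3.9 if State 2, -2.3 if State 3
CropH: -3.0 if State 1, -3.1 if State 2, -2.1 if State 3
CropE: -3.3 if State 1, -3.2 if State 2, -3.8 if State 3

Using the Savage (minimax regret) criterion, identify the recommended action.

Column bests: State 1=-3.0, State 2=-3.1, State 3=-2.1.
CropB regrets: 0.8, 0.8, 0.2 → max 0.8
CropH regrets: 0.0, 0.0, 0.0 → max 0.0
CropE regrets: 0.3, 0.1, 1.7 → max 1.7
Smallest max regret = 0.0 → CropH.

CropH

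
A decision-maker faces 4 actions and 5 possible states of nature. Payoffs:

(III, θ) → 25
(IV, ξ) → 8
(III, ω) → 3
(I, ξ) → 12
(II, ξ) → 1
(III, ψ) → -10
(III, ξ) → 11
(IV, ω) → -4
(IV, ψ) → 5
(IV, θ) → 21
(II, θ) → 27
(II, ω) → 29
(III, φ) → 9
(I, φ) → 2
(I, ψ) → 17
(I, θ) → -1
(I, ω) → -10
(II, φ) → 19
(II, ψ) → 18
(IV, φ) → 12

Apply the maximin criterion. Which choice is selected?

II

Row minima: I=-10, II=1, III=-10, IV=-4
Best worst-case = 1 → II.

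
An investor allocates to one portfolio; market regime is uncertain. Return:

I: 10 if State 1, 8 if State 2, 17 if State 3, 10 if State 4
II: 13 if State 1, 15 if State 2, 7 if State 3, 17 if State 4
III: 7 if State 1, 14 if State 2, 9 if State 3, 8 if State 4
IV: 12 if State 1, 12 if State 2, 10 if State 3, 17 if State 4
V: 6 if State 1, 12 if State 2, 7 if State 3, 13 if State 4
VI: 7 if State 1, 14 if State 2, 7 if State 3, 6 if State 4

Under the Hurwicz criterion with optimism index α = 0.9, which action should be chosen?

I: 0.9·17 + 0.1·8 = 16.1
II: 0.9·17 + 0.1·7 = 16
III: 0.9·14 + 0.1·7 = 13.3
IV: 0.9·17 + 0.1·10 = 16.3
V: 0.9·13 + 0.1·6 = 12.3
VI: 0.9·14 + 0.1·6 = 13.2
Highest Hurwicz score = 16.3 → IV.

IV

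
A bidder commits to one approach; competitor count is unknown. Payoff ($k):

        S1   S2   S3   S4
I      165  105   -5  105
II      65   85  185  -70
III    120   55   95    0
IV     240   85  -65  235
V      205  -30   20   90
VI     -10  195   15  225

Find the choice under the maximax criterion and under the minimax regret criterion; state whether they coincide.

maximax → IV; minimax regret → I (disagree)

Row maxima: I=165, II=185, III=120, IV=240, V=205, VI=225
Best best-case = 240 → IV.
Column bests: S1=240, S2=195, S3=185, S4=235.
I regrets: 75, 90, 190, 130 → max 190
II regrets: 175, 110, 0, 305 → max 305
III regrets: 120, 140, 90, 235 → max 235
IV regrets: 0, 110, 250, 0 → max 250
V regrets: 35, 225, 165, 145 → max 225
VI regrets: 250, 0, 170, 10 → max 250
Smallest max regret = 190 → I.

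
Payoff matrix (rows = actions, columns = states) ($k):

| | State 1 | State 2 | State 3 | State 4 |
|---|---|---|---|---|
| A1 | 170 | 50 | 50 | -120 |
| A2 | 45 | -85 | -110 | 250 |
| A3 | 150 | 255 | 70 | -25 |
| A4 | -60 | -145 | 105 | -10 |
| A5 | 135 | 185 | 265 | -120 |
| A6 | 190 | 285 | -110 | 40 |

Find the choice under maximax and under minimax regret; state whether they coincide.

maximax → A6; minimax regret → A3 (disagree)

Row maxima: A1=170, A2=250, A3=255, A4=105, A5=265, A6=285
Best best-case = 285 → A6.
Column bests: State 1=190, State 2=285, State 3=265, State 4=250.
A1 regrets: 20, 235, 215, 370 → max 370
A2 regrets: 145, 370, 375, 0 → max 375
A3 regrets: 40, 30, 195, 275 → max 275
A4 regrets: 250, 430, 160, 260 → max 430
A5 regrets: 55, 100, 0, 370 → max 370
A6 regrets: 0, 0, 375, 210 → max 375
Smallest max regret = 275 → A3.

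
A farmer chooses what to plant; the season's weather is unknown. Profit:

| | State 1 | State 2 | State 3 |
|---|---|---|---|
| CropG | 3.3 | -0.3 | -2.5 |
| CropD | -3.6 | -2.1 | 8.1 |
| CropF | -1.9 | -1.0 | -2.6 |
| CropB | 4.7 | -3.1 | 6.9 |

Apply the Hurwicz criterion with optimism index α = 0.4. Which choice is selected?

CropD

CropG: 0.4·3.3 + 0.6·(-2.5) = -0.18
CropD: 0.4·8.1 + 0.6·(-3.6) = 1.08
CropF: 0.4·(-1.0) + 0.6·(-2.6) = -1.96
CropB: 0.4·6.9 + 0.6·(-3.1) = 0.9
Highest Hurwicz score = 1.08 → CropD.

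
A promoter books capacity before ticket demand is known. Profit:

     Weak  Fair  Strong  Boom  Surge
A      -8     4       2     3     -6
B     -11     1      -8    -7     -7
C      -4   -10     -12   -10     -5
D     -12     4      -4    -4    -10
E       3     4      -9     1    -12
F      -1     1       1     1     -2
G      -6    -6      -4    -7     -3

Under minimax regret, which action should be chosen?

F

Column bests: Weak=3, Fair=4, Strong=2, Boom=3, Surge=-2.
A regrets: 11, 0, 0, 0, 4 → max 11
B regrets: 14, 3, 10, 10, 5 → max 14
C regrets: 7, 14, 14, 13, 3 → max 14
D regrets: 15, 0, 6, 7, 8 → max 15
E regrets: 0, 0, 11, 2, 10 → max 11
F regrets: 4, 3, 1, 2, 0 → max 4
G regrets: 9, 10, 6, 10, 1 → max 10
Smallest max regret = 4 → F.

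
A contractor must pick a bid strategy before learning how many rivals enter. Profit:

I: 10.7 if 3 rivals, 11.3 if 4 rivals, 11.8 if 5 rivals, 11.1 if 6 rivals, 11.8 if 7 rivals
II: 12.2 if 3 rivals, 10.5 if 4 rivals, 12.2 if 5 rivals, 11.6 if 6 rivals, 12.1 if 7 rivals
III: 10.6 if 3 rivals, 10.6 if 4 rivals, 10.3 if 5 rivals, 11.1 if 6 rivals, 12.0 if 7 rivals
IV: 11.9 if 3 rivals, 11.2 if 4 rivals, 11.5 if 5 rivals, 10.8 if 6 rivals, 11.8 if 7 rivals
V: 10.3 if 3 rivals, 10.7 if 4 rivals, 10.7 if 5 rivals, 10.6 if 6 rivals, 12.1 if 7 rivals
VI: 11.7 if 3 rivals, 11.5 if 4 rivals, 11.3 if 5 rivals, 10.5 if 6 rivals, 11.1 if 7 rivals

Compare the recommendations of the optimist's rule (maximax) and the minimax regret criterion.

Row maxima: I=11.8, II=12.2, III=12.0, IV=11.9, V=12.1, VI=11.7
Best best-case = 12.2 → II.
Column bests: 3 rivals=12.2, 4 rivals=11.5, 5 rivals=12.2, 6 rivals=11.6, 7 rivals=12.1.
I regrets: 1.5, 0.2, 0.4, 0.5, 0.3 → max 1.5
II regrets: 0.0, 1.0, 0.0, 0.0, 0.0 → max 1.0
III regrets: 1.6, 0.9, 1.9, 0.5, 0.1 → max 1.9
IV regrets: 0.3, 0.3, 0.7, 0.8, 0.3 → max 0.8
V regrets: 1.9, 0.8, 1.5, 1.0, 0.0 → max 1.9
VI regrets: 0.5, 0.0, 0.9, 1.1, 1.0 → max 1.1
Smallest max regret = 0.8 → IV.

maximax → II; minimax regret → IV (disagree)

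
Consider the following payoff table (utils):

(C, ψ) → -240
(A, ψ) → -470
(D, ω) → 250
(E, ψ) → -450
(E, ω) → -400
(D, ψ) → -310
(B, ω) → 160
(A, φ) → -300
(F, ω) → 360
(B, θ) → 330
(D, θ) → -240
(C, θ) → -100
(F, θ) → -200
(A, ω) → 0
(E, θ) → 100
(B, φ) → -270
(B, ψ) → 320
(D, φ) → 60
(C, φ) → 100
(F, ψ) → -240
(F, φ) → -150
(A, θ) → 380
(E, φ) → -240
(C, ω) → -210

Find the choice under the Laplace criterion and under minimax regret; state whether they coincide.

laplace → B; minimax regret → B (agree)

Row averages: A=-97.5, B=135, C=-112.5, D=-60, E=-247.5, F=-57.5
Highest average = 135 → B.
Column bests: θ=380, φ=100, ψ=320, ω=360.
A regrets: 0, 400, 790, 360 → max 790
B regrets: 50, 370, 0, 200 → max 370
C regrets: 480, 0, 560, 570 → max 570
D regrets: 620, 40, 630, 110 → max 630
E regrets: 280, 340, 770, 760 → max 770
F regrets: 580, 250, 560, 0 → max 580
Smallest max regret = 370 → B.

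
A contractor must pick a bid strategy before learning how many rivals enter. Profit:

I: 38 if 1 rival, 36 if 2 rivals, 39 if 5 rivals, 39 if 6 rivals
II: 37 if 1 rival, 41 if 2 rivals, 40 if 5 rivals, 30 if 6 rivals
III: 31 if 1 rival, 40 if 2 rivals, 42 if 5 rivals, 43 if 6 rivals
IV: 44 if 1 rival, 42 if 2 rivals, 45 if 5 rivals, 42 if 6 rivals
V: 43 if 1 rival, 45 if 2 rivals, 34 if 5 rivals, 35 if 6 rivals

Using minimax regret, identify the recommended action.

Column bests: 1 rival=44, 2 rivals=45, 5 rivals=45, 6 rivals=43.
I regrets: 6, 9, 6, 4 → max 9
II regrets: 7, 4, 5, 13 → max 13
III regrets: 13, 5, 3, 0 → max 13
IV regrets: 0, 3, 0, 1 → max 3
V regrets: 1, 0, 11, 8 → max 11
Smallest max regret = 3 → IV.

IV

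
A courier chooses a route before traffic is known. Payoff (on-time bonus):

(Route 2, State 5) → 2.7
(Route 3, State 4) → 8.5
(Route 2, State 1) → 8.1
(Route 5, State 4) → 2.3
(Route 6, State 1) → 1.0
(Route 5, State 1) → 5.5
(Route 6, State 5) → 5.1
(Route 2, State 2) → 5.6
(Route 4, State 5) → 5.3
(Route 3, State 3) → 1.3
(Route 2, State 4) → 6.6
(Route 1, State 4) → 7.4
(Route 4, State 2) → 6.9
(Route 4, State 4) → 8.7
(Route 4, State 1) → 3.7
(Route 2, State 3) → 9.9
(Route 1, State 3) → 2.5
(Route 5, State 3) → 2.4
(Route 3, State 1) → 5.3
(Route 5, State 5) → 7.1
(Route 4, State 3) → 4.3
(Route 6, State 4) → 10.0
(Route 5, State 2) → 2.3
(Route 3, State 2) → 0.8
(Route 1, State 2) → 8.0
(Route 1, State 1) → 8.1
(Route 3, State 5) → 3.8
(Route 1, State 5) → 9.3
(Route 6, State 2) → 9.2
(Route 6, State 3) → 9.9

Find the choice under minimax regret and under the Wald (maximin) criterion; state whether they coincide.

Column bests: State 1=8.1, State 2=9.2, State 3=9.9, State 4=10.0, State 5=9.3.
Route 1 regrets: 0.0, 1.2, 7.4, 2.6, 0.0 → max 7.4
Route 2 regrets: 0.0, 3.6, 0.0, 3.4, 6.6 → max 6.6
Route 3 regrets: 2.8, 8.4, 8.6, 1.5, 5.5 → max 8.6
Route 4 regrets: 4.4, 2.3, 5.6, 1.3, 4.0 → max 5.6
Route 5 regrets: 2.6, 6.9, 7.5, 7.7, 2.2 → max 7.7
Route 6 regrets: 7.1, 0.0, 0.0, 0.0, 4.2 → max 7.1
Smallest max regret = 5.6 → Route 4.
Row minima: Route 1=2.5, Route 2=2.7, Route 3=0.8, Route 4=3.7, Route 5=2.3, Route 6=1.0
Best worst-case = 3.7 → Route 4.

minimax regret → Route 4; maximin → Route 4 (agree)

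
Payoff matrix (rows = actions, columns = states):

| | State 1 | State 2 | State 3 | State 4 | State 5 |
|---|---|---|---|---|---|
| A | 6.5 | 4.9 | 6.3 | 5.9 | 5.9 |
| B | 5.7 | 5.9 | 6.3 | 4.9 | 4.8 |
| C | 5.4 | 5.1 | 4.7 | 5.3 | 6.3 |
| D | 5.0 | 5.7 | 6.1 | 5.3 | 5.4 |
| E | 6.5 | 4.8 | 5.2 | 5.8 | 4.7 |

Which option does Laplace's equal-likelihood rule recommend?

Row averages: A=5.9, B=5.52, C=5.36, D=5.5, E=5.4
Highest average = 5.9 → A.

A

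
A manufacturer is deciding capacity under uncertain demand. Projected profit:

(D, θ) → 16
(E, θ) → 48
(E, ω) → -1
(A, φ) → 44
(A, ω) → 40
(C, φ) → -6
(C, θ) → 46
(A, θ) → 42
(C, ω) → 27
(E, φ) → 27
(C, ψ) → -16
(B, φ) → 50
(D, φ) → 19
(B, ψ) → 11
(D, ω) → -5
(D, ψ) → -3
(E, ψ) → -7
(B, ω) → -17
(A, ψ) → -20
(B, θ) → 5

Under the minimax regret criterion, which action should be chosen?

Column bests: θ=48, φ=50, ψ=11, ω=40.
A regrets: 6, 6, 31, 0 → max 31
B regrets: 43, 0, 0, 57 → max 57
C regrets: 2, 56, 27, 13 → max 56
D regrets: 32, 31, 14, 45 → max 45
E regrets: 0, 23, 18, 41 → max 41
Smallest max regret = 31 → A.

A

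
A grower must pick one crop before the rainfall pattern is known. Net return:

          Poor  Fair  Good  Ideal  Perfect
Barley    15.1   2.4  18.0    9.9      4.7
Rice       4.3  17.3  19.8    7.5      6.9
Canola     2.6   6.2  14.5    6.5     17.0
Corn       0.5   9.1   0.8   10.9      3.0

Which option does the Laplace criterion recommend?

Rice

Row averages: Barley=10.02, Rice=11.16, Canola=9.36, Corn=4.86
Highest average = 11.16 → Rice.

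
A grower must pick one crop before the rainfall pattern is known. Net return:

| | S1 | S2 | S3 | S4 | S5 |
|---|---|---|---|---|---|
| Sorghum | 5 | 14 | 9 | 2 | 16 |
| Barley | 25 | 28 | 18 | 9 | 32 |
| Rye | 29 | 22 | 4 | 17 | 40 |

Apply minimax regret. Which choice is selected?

Column bests: S1=29, S2=28, S3=18, S4=17, S5=40.
Sorghum regrets: 24, 14, 9, 15, 24 → max 24
Barley regrets: 4, 0, 0, 8, 8 → max 8
Rye regrets: 0, 6, 14, 0, 0 → max 14
Smallest max regret = 8 → Barley.

Barley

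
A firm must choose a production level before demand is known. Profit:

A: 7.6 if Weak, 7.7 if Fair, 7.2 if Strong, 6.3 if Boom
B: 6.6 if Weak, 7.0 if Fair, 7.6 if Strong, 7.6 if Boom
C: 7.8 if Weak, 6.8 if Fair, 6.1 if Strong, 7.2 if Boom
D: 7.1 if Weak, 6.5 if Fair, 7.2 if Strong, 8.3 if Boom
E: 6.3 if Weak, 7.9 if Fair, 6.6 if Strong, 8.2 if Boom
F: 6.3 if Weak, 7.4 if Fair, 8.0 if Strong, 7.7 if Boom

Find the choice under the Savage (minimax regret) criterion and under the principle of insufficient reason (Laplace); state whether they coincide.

minimax regret → B; laplace → F (disagree)

Column bests: Weak=7.8, Fair=7.9, Strong=8.0, Boom=8.3.
A regrets: 0.2, 0.2, 0.8, 2.0 → max 2.0
B regrets: 1.2, 0.9, 0.4, 0.7 → max 1.2
C regrets: 0.0, 1.1, 1.9, 1.1 → max 1.9
D regrets: 0.7, 1.4, 0.8, 0.0 → max 1.4
E regrets: 1.5, 0.0, 1.4, 0.1 → max 1.5
F regrets: 1.5, 0.5, 0.0, 0.6 → max 1.5
Smallest max regret = 1.2 → B.
Row averages: A=7.2, B=7.2, C=6.975, D=7.275, E=7.25, F=7.35
Highest average = 7.35 → F.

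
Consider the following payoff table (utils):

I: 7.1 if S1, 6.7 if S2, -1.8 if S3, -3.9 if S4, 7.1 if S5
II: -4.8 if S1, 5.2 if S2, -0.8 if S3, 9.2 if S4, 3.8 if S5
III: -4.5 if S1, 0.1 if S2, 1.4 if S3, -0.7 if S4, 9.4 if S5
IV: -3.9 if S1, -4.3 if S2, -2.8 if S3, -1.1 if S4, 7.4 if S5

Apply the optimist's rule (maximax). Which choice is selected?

Row maxima: I=7.1, II=9.2, III=9.4, IV=7.4
Best best-case = 9.4 → III.

III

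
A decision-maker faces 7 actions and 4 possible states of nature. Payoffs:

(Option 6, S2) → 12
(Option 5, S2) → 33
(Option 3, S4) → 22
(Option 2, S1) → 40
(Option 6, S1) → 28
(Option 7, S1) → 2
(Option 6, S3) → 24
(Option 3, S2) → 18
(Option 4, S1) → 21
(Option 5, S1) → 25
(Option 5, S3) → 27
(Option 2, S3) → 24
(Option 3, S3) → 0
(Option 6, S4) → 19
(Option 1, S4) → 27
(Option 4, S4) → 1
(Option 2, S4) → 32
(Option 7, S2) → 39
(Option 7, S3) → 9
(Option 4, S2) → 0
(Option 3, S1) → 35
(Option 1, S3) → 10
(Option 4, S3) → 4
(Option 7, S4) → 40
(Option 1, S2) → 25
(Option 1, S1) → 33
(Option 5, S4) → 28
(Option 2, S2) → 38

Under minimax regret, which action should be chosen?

Option 2

Column bests: S1=40, S2=39, S3=27, S4=40.
Option 1 regrets: 7, 14, 17, 13 → max 17
Option 2 regrets: 0, 1, 3, 8 → max 8
Option 3 regrets: 5, 21, 27, 18 → max 27
Option 4 regrets: 19, 39, 23, 39 → max 39
Option 5 regrets: 15, 6, 0, 12 → max 15
Option 6 regrets: 12, 27, 3, 21 → max 27
Option 7 regrets: 38, 0, 18, 0 → max 38
Smallest max regret = 8 → Option 2.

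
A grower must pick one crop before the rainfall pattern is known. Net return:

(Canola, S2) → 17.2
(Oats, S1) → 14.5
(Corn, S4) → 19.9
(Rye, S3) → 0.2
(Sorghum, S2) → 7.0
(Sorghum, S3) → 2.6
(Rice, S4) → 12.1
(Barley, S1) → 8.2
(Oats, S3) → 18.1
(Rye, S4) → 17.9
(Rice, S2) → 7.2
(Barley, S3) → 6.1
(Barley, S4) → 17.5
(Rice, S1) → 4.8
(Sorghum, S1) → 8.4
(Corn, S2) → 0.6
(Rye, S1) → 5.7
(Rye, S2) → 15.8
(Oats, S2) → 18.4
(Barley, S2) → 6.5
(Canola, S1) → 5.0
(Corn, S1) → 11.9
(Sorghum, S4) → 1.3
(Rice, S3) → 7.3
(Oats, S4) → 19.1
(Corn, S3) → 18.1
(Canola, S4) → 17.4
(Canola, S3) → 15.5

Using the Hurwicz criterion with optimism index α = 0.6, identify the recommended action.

Rye: 0.6·17.9 + 0.4·0.2 = 10.82
Corn: 0.6·19.9 + 0.4·0.6 = 12.18
Oats: 0.6·19.1 + 0.4·14.5 = 17.26
Barley: 0.6·17.5 + 0.4·6.1 = 12.94
Rice: 0.6·12.1 + 0.4·4.8 = 9.18
Sorghum: 0.6·8.4 + 0.4·1.3 = 5.56
Canola: 0.6·17.4 + 0.4·5.0 = 12.44
Highest Hurwicz score = 17.26 → Oats.

Oats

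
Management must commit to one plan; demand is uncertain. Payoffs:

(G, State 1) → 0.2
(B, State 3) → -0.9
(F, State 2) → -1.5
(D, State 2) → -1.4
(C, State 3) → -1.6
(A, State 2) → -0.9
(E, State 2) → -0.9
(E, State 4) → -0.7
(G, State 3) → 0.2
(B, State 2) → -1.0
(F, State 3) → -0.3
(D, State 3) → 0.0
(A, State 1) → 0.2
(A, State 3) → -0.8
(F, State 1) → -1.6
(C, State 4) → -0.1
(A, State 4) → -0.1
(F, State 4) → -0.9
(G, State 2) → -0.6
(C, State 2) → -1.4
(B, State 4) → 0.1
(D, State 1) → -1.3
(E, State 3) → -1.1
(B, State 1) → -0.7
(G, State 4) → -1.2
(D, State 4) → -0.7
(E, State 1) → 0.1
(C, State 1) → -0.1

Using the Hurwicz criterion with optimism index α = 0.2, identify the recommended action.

A: 0.2·0.2 + 0.8·(-0.9) = -0.68
B: 0.2·0.1 + 0.8·(-1.0) = -0.78
C: 0.2·(-0.1) + 0.8·(-1.6) = -1.3
D: 0.2·0.0 + 0.8·(-1.4) = -1.12
E: 0.2·0.1 + 0.8·(-1.1) = -0.86
F: 0.2·(-0.3) + 0.8·(-1.6) = -1.34
G: 0.2·0.2 + 0.8·(-1.2) = -0.92
Highest Hurwicz score = -0.68 → A.

A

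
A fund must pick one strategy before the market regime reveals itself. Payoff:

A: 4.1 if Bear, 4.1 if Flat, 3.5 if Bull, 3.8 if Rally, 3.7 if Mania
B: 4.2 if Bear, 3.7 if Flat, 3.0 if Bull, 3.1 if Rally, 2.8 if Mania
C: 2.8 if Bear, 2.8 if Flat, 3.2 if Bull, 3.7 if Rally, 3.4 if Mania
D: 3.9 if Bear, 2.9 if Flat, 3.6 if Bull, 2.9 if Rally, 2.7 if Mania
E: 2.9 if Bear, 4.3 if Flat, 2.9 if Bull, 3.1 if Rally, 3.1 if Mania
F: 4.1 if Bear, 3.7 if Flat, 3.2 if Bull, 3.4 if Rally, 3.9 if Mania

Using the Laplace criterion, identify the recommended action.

Row averages: A=3.84, B=3.36, C=3.18, D=3.2, E=3.26, F=3.66
Highest average = 3.84 → A.

A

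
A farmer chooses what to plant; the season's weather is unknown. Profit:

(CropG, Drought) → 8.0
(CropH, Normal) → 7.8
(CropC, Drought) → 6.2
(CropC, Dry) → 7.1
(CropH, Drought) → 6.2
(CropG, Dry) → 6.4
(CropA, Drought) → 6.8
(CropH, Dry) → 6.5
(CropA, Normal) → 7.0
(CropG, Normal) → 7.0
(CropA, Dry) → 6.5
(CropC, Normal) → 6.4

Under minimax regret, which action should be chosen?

CropG

Column bests: Drought=8.0, Dry=7.1, Normal=7.8.
CropH regrets: 1.8, 0.6, 0.0 → max 1.8
CropC regrets: 1.8, 0.0, 1.4 → max 1.8
CropG regrets: 0.0, 0.7, 0.8 → max 0.8
CropA regrets: 1.2, 0.6, 0.8 → max 1.2
Smallest max regret = 0.8 → CropG.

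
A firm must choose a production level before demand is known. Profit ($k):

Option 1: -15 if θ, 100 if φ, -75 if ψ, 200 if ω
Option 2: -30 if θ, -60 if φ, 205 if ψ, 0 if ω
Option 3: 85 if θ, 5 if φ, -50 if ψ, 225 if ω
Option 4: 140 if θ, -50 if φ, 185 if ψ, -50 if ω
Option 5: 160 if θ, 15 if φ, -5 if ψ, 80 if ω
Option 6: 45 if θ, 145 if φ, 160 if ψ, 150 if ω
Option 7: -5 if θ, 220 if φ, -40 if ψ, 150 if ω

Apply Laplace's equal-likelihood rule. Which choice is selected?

Row averages: Option 1=52.5, Option 2=28.75, Option 3=66.25, Option 4=56.25, Option 5=62.5, Option 6=125, Option 7=81.25
Highest average = 125 → Option 6.

Option 6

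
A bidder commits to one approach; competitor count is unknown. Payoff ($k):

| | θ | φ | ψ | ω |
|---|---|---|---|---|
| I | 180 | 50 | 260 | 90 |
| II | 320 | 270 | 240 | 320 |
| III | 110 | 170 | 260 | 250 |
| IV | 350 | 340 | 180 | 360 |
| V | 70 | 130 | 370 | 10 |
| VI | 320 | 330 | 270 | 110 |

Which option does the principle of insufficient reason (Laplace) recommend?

Row averages: I=145, II=287.5, III=197.5, IV=307.5, V=145, VI=257.5
Highest average = 307.5 → IV.

IV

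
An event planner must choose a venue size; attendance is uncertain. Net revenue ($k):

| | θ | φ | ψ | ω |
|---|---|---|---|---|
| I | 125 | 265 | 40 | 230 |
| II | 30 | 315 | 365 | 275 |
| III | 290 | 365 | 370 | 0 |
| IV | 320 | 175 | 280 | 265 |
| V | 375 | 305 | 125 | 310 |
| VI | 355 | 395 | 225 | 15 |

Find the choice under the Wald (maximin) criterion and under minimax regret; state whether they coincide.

Row minima: I=40, II=30, III=0, IV=175, V=125, VI=15
Best worst-case = 175 → IV.
Column bests: θ=375, φ=395, ψ=370, ω=310.
I regrets: 250, 130, 330, 80 → max 330
II regrets: 345, 80, 5, 35 → max 345
III regrets: 85, 30, 0, 310 → max 310
IV regrets: 55, 220, 90, 45 → max 220
V regrets: 0, 90, 245, 0 → max 245
VI regrets: 20, 0, 145, 295 → max 295
Smallest max regret = 220 → IV.

maximin → IV; minimax regret → IV (agree)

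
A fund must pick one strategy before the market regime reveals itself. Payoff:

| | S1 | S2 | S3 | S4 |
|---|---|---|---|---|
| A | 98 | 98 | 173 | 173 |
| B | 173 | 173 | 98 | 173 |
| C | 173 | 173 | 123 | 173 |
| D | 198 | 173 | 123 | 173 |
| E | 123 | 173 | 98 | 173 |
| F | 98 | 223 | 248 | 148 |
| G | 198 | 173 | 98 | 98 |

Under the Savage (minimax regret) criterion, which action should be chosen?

F

Column bests: S1=198, S2=223, S3=248, S4=173.
A regrets: 100, 125, 75, 0 → max 125
B regrets: 25, 50, 150, 0 → max 150
C regrets: 25, 50, 125, 0 → max 125
D regrets: 0, 50, 125, 0 → max 125
E regrets: 75, 50, 150, 0 → max 150
F regrets: 100, 0, 0, 25 → max 100
G regrets: 0, 50, 150, 75 → max 150
Smallest max regret = 100 → F.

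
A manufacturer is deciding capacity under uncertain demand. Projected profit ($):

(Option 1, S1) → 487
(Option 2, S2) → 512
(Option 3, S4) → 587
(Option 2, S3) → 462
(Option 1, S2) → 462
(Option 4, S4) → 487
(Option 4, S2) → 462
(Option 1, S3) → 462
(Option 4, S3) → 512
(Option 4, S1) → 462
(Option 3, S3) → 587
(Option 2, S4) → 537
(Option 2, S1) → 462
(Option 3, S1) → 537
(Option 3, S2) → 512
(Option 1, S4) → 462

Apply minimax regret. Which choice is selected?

Column bests: S1=537, S2=512, S3=587, S4=587.
Option 1 regrets: 50, 50, 125, 125 → max 125
Option 2 regrets: 75, 0, 125, 50 → max 125
Option 3 regrets: 0, 0, 0, 0 → max 0
Option 4 regrets: 75, 50, 75, 100 → max 100
Smallest max regret = 0 → Option 3.

Option 3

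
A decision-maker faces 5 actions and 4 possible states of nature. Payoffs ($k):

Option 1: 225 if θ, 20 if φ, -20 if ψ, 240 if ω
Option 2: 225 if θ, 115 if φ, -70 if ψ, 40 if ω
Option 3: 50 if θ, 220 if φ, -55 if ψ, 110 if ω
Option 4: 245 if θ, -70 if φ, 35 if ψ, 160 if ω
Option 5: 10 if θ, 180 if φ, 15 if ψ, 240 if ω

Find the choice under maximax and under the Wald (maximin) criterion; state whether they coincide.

maximax → Option 4; maximin → Option 5 (disagree)

Row maxima: Option 1=240, Option 2=225, Option 3=220, Option 4=245, Option 5=240
Best best-case = 245 → Option 4.
Row minima: Option 1=-20, Option 2=-70, Option 3=-55, Option 4=-70, Option 5=10
Best worst-case = 10 → Option 5.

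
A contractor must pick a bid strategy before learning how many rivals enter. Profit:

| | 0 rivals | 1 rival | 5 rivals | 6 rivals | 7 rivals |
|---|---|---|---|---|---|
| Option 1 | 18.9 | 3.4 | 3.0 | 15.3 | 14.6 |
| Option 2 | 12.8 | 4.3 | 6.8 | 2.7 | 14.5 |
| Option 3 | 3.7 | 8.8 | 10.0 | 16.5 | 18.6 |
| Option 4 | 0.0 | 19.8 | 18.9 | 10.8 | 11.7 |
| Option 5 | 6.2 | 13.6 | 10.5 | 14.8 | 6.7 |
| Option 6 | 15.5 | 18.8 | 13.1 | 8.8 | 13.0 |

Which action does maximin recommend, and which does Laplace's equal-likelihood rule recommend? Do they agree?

maximin → Option 6; laplace → Option 6 (agree)

Row minima: Option 1=3.0, Option 2=2.7, Option 3=3.7, Option 4=0.0, Option 5=6.2, Option 6=8.8
Best worst-case = 8.8 → Option 6.
Row averages: Option 1=11.04, Option 2=8.22, Option 3=11.52, Option 4=12.24, Option 5=10.36, Option 6=13.84
Highest average = 13.84 → Option 6.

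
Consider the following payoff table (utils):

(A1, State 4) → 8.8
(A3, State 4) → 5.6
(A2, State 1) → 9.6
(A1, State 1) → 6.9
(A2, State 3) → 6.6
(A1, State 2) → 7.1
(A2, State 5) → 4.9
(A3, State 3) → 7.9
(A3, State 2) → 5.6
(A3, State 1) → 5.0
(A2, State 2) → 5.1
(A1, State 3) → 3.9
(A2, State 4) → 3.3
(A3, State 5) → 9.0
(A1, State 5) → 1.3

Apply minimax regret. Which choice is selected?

Column bests: State 1=9.6, State 2=7.1, State 3=7.9, State 4=8.8, State 5=9.0.
A1 regrets: 2.7, 0.0, 4.0, 0.0, 7.7 → max 7.7
A2 regrets: 0.0, 2.0, 1.3, 5.5, 4.1 → max 5.5
A3 regrets: 4.6, 1.5, 0.0, 3.2, 0.0 → max 4.6
Smallest max regret = 4.6 → A3.

A3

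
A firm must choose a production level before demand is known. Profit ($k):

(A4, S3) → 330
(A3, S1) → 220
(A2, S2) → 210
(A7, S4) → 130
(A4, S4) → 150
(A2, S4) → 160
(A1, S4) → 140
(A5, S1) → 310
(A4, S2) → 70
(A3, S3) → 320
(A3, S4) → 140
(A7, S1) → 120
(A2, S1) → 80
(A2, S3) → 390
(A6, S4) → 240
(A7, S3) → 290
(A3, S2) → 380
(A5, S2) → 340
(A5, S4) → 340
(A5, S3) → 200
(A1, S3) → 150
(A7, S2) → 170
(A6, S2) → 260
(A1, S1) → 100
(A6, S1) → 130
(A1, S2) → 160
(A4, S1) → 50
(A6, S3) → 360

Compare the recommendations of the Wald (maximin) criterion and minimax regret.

maximin → A5; minimax regret → A6 (disagree)

Row minima: A1=100, A2=80, A3=140, A4=50, A5=200, A6=130, A7=120
Best worst-case = 200 → A5.
Column bests: S1=310, S2=380, S3=390, S4=340.
A1 regrets: 210, 220, 240, 200 → max 240
A2 regrets: 230, 170, 0, 180 → max 230
A3 regrets: 90, 0, 70, 200 → max 200
A4 regrets: 260, 310, 60, 190 → max 310
A5 regrets: 0, 40, 190, 0 → max 190
A6 regrets: 180, 120, 30, 100 → max 180
A7 regrets: 190, 210, 100, 210 → max 210
Smallest max regret = 180 → A6.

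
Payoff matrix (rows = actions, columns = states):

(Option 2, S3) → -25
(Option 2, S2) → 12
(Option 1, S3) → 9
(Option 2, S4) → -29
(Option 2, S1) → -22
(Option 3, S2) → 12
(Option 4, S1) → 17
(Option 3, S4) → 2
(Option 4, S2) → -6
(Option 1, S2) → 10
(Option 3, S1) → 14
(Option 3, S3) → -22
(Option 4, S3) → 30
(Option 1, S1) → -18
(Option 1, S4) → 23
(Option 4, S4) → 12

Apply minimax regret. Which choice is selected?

Option 4

Column bests: S1=17, S2=12, S3=30, S4=23.
Option 1 regrets: 35, 2, 21, 0 → max 35
Option 2 regrets: 39, 0, 55, 52 → max 55
Option 3 regrets: 3, 0, 52, 21 → max 52
Option 4 regrets: 0, 18, 0, 11 → max 18
Smallest max regret = 18 → Option 4.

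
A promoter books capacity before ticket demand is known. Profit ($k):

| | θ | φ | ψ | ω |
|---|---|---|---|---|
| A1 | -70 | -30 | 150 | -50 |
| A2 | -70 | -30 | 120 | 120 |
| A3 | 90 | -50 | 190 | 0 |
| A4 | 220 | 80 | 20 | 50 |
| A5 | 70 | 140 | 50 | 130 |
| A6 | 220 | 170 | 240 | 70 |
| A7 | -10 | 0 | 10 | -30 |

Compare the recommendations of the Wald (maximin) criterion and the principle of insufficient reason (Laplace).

Row minima: A1=-70, A2=-70, A3=-50, A4=20, A5=50, A6=70, A7=-30
Best worst-case = 70 → A6.
Row averages: A1=0, A2=35, A3=57.5, A4=92.5, A5=97.5, A6=175, A7=-7.5
Highest average = 175 → A6.

maximin → A6; laplace → A6 (agree)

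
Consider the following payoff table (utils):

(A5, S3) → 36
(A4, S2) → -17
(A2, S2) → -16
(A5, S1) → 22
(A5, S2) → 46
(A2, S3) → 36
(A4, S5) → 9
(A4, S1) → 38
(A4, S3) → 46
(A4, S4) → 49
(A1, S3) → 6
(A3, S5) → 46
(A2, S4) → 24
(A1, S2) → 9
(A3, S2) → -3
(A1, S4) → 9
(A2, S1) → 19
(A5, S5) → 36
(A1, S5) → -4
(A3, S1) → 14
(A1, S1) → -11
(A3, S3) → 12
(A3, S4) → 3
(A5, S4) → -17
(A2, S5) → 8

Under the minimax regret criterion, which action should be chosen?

Column bests: S1=38, S2=46, S3=46, S4=49, S5=46.
A1 regrets: 49, 37, 40, 40, 50 → max 50
A2 regrets: 19, 62, 10, 25, 38 → max 62
A3 regrets: 24, 49, 34, 46, 0 → max 49
A4 regrets: 0, 63, 0, 0, 37 → max 63
A5 regrets: 16, 0, 10, 66, 10 → max 66
Smallest max regret = 49 → A3.

A3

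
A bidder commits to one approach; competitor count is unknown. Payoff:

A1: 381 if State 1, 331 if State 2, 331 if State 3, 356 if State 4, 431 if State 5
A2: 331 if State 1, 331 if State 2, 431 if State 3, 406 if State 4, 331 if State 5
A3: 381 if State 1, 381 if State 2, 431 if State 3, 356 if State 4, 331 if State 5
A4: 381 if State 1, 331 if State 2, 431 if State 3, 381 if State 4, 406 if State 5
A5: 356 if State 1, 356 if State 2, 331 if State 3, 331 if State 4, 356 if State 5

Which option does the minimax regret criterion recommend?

A4

Column bests: State 1=381, State 2=381, State 3=431, State 4=406, State 5=431.
A1 regrets: 0, 50, 100, 50, 0 → max 100
A2 regrets: 50, 50, 0, 0, 100 → max 100
A3 regrets: 0, 0, 0, 50, 100 → max 100
A4 regrets: 0, 50, 0, 25, 25 → max 50
A5 regrets: 25, 25, 100, 75, 75 → max 100
Smallest max regret = 50 → A4.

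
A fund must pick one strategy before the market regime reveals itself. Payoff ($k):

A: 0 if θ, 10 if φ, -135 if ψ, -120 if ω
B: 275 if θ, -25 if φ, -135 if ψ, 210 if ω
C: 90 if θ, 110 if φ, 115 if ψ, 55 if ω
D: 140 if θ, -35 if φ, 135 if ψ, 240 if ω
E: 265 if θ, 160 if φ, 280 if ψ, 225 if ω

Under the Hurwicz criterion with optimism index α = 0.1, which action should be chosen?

E

A: 0.1·10 + 0.9·(-135) = -120.5
B: 0.1·275 + 0.9·(-135) = -94
C: 0.1·115 + 0.9·55 = 61
D: 0.1·240 + 0.9·(-35) = -7.5
E: 0.1·280 + 0.9·160 = 172
Highest Hurwicz score = 172 → E.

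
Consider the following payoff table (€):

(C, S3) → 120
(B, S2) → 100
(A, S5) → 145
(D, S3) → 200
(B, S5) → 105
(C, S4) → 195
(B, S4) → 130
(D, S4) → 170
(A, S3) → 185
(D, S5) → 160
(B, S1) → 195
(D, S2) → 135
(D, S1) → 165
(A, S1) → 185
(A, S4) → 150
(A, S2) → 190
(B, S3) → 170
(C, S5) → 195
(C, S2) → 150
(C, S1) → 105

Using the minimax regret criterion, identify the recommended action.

Column bests: S1=195, S2=190, S3=200, S4=195, S5=195.
A regrets: 10, 0, 15, 45, 50 → max 50
B regrets: 0, 90, 30, 65, 90 → max 90
C regrets: 90, 40, 80, 0, 0 → max 90
D regrets: 30, 55, 0, 25, 35 → max 55
Smallest max regret = 50 → A.

A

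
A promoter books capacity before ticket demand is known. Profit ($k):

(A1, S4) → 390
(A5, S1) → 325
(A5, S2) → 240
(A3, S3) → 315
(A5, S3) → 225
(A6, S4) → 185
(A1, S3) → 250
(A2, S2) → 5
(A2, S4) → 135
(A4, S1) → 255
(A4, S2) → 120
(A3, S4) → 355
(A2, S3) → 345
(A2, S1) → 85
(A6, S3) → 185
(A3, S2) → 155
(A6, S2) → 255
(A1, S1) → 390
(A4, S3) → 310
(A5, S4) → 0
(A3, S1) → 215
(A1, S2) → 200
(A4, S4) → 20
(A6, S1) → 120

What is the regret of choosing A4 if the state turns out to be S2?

Best payoff under S2 is 255.
Regret = 255 − 120 = 135.

135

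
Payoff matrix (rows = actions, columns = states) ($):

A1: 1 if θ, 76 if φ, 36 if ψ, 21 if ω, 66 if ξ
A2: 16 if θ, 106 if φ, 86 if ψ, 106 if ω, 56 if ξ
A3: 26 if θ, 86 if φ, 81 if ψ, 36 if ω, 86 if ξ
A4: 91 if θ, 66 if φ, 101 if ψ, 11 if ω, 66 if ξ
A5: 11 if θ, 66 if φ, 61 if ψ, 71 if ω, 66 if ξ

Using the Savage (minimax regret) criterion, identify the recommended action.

A3

Column bests: θ=91, φ=106, ψ=101, ω=106, ξ=86.
A1 regrets: 90, 30, 65, 85, 20 → max 90
A2 regrets: 75, 0, 15, 0, 30 → max 75
A3 regrets: 65, 20, 20, 70, 0 → max 70
A4 regrets: 0, 40, 0, 95, 20 → max 95
A5 regrets: 80, 40, 40, 35, 20 → max 80
Smallest max regret = 70 → A3.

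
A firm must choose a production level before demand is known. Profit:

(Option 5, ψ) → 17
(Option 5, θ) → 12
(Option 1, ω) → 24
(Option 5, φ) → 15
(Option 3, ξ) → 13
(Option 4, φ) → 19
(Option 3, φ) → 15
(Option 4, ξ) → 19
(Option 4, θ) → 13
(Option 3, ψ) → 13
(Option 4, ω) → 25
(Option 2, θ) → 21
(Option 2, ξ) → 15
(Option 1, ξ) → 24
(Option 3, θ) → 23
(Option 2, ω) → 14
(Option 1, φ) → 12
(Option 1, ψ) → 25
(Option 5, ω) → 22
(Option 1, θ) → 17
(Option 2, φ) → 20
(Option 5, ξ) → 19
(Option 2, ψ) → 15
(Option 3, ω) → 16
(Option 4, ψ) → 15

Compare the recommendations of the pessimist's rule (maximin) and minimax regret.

maximin → Option 2; minimax regret → Option 1 (disagree)

Row minima: Option 1=12, Option 2=14, Option 3=13, Option 4=13, Option 5=12
Best worst-case = 14 → Option 2.
Column bests: θ=23, φ=20, ψ=25, ω=25, ξ=24.
Option 1 regrets: 6, 8, 0, 1, 0 → max 8
Option 2 regrets: 2, 0, 10, 11, 9 → max 11
Option 3 regrets: 0, 5, 12, 9, 11 → max 12
Option 4 regrets: 10, 1, 10, 0, 5 → max 10
Option 5 regrets: 11, 5, 8, 3, 5 → max 11
Smallest max regret = 8 → Option 1.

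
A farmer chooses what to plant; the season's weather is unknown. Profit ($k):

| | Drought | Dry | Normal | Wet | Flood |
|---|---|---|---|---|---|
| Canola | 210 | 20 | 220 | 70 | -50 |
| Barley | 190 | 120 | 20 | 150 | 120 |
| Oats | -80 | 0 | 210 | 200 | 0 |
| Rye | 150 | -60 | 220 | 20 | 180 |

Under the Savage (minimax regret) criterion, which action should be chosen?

Rye

Column bests: Drought=210, Dry=120, Normal=220, Wet=200, Flood=180.
Canola regrets: 0, 100, 0, 130, 230 → max 230
Barley regrets: 20, 0, 200, 50, 60 → max 200
Oats regrets: 290, 120, 10, 0, 180 → max 290
Rye regrets: 60, 180, 0, 180, 0 → max 180
Smallest max regret = 180 → Rye.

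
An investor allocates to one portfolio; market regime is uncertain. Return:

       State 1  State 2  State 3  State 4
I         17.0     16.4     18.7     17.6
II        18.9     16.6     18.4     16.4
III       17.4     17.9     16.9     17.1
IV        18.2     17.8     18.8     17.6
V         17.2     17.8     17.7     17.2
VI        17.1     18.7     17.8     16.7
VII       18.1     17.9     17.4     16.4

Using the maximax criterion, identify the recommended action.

II

Row maxima: I=18.7, II=18.9, III=17.9, IV=18.8, V=17.8, VI=18.7, VII=18.1
Best best-case = 18.9 → II.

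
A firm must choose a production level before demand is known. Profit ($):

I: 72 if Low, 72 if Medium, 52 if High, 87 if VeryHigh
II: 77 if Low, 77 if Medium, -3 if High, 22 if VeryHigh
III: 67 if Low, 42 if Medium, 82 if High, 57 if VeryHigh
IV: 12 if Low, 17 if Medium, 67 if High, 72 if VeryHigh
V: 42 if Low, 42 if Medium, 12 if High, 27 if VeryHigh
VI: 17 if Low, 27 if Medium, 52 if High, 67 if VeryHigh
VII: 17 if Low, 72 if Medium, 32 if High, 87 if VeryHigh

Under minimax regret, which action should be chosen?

Column bests: Low=77, Medium=77, High=82, VeryHigh=87.
I regrets: 5, 5, 30, 0 → max 30
II regrets: 0, 0, 85, 65 → max 85
III regrets: 10, 35, 0, 30 → max 35
IV regrets: 65, 60, 15, 15 → max 65
V regrets: 35, 35, 70, 60 → max 70
VI regrets: 60, 50, 30, 20 → max 60
VII regrets: 60, 5, 50, 0 → max 60
Smallest max regret = 30 → I.

I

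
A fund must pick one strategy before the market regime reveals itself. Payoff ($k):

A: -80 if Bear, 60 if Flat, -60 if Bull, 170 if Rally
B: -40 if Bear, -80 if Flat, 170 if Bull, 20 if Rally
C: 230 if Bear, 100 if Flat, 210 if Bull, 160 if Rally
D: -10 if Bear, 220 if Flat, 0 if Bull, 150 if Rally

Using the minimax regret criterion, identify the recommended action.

C

Column bests: Bear=230, Flat=220, Bull=210, Rally=170.
A regrets: 310, 160, 270, 0 → max 310
B regrets: 270, 300, 40, 150 → max 300
C regrets: 0, 120, 0, 10 → max 120
D regrets: 240, 0, 210, 20 → max 240
Smallest max regret = 120 → C.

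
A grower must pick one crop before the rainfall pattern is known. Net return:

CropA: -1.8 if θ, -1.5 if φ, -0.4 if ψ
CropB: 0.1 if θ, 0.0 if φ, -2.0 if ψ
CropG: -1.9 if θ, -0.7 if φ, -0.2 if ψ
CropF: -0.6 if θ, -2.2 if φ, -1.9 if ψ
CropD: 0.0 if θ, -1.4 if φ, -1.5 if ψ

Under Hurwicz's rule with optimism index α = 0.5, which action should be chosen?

CropA: 0.5·(-0.4) + 0.5·(-1.8) = -1.1
CropB: 0.5·0.1 + 0.5·(-2.0) = -0.95
CropG: 0.5·(-0.2) + 0.5·(-1.9) = -1.05
CropF: 0.5·(-0.6) + 0.5·(-2.2) = -1.4
CropD: 0.5·0.0 + 0.5·(-1.5) = -0.75
Highest Hurwicz score = -0.75 → CropD.

CropD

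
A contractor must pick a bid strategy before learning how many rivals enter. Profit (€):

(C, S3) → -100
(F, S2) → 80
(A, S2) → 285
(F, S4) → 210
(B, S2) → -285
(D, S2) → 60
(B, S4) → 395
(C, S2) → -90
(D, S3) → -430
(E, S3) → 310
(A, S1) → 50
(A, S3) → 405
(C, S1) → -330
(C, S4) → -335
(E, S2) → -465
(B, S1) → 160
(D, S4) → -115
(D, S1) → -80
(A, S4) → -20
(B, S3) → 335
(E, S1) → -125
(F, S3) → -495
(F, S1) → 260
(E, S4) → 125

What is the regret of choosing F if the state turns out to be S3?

900

Best payoff under S3 is 405.
Regret = 405 − (-495) = 900.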